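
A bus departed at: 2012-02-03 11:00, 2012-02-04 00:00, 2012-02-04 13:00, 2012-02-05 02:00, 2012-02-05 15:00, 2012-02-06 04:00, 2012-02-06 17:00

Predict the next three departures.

2012-02-07 06:00, 2012-02-07 19:00, 2012-02-08 08:00

Gaps: 13, 13, 13, 13, 13, 13 hours — each event is 13 hours after the previous one.
2012-02-06 17:00 + 13 h = 2012-02-07 06:00.
2012-02-07 06:00 + 13 h = 2012-02-07 19:00.
2012-02-07 19:00 + 13 h = 2012-02-08 08:00.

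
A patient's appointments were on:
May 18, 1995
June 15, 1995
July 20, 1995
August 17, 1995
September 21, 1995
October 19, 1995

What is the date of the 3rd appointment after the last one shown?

January 18, 1996

All dates are Thursdays, 28, 35, 28, 35, 28 days apart.
Specifically, the 3rd Thursday of each month.
3rd Thursday of November 1995: November 16, 1995.
December 1995 — 3rd Thursday is December 21, 1995.
3rd Thursday of January 1996: January 18, 1996.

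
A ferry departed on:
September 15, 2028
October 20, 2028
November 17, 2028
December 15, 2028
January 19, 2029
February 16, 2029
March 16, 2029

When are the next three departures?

April 20, 2029; May 18, 2029; June 15, 2029

All dates are Fridays, 35, 28, 28, 35, 28, 28 days apart.
Specifically, the 3rd Friday of each month.
3rd Friday of April 2029: April 20, 2029.
3rd Friday of May 2029: May 18, 2029.
3rd Friday of June 2029: June 15, 2029.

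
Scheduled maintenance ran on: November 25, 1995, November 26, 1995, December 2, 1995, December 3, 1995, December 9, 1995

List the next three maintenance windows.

December 10, 1995; December 16, 1995; December 17, 1995

Every event lands on a Saturday or Sunday (gaps cycle 1, 6, 1, 6).
So the schedule is: every Saturday and Sunday.
Next Sunday: December 10, 1995.
The following Saturday is December 16, 1995.
The following Sunday is December 17, 1995.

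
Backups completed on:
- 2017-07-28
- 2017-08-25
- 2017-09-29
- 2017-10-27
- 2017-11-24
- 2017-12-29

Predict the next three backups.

All Fridays; the gaps (28, 35, 28, 28, 35) vary with month length.
This is the last Friday of each month.
Last Friday of January 2018: 2018-01-26.
Last Friday of February 2018: 2018-02-23.
Last Friday of March 2018: 2018-03-30.

2018-01-26, 2018-02-23, 2018-03-30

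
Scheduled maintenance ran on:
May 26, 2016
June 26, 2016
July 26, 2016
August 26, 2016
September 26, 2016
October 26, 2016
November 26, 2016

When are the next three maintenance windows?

Gaps: 31, 30, 31, 31, 30, 31 days — not constant. Every event is on the 26th of the month.
Pattern: the 26th of each month.
December 2016: December 26, 2016.
January 2017: January 26, 2017.
Next: February 2017 → February 26, 2017.

December 26, 2016; January 26, 2017; February 26, 2017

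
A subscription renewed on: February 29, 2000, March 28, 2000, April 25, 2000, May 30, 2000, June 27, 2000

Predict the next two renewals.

July 25, 2000; August 29, 2000

Every date is a Tuesday; gaps 28, 28, 35, 28 days.
Each is the last Tuesday of its month (at least one falls on the 29th or later, ruling out '4th Tuesday').
July 2000 ends with Tuesday July 25, 2000.
Last Tuesday of August 2000: August 29, 2000.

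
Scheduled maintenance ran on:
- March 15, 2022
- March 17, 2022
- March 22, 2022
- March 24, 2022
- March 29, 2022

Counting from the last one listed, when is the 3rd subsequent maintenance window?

April 7, 2022

The gap pattern 2, 5, 2, 5 repeats every 2 events.
These are the Tuesdays and Thursdays of each week.
The following Thursday is March 31, 2022.
Next Tuesday: April 5, 2022.
Next Thursday: April 7, 2022.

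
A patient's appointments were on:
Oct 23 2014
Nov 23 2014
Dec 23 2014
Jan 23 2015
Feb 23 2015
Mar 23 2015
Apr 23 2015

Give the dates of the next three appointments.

May 23 2015, Jun 23 2015, Jul 23 2015

The day-of-month is always 23 (31, 30, 31, 31, 28, 31 days between events).
So this recurs on the 23rd of each month.
Next: May 2015 → May 23 2015.
Next: June 2015 → Jun 23 2015.
July 2015: Jul 23 2015.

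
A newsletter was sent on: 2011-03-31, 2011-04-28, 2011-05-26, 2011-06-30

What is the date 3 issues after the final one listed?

2011-09-29

Every date is a Thursday; gaps 28, 28, 35 days.
Each is the last Thursday of its month (at least one falls on the 29th or later, ruling out '4th Thursday').
Last Thursday of July 2011: 2011-07-28.
Last Thursday of August 2011: 2011-08-25.
September 2011 ends with Thursday 2011-09-29.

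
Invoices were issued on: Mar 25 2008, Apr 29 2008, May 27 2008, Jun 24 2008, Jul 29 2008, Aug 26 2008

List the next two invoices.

All Tuesdays; the gaps (35, 28, 28, 35, 28) vary with month length.
This is the last Tuesday of each month.
September 2008 ends with Tuesday Sep 30 2008.
Last Tuesday of October 2008: Oct 28 2008.

Sep 30 2008, Oct 28 2008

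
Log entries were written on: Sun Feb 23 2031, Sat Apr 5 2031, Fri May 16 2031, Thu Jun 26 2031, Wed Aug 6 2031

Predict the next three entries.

Tue Sep 16 2031, Mon Oct 27 2031, Sun Dec 7 2031

The spacing is 41, 41, 41, 41 days — always 41 days.
Wed Aug 6 2031 + 41 days = Tue Sep 16 2031.
Tue Sep 16 2031 + 41 days = Mon Oct 27 2031.
Mon Oct 27 2031 + 41 days = Sun Dec 7 2031.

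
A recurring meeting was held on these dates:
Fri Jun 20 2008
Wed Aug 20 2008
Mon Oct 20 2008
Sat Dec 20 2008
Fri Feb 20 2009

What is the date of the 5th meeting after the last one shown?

The day-of-month is always 20 (61, 61, 61, 62 days between events).
So this recurs on the 20th of every 2 months.
April 2009: Mon Apr 20 2009.
June 2009: Sat Jun 20 2009.
August 2009: Thu Aug 20 2009.
October 2009: Tue Oct 20 2009.
December 2009: Sun Dec 20 2009.

Sun Dec 20 2009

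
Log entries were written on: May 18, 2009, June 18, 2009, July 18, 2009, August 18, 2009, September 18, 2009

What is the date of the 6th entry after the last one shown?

March 18, 2010

Gaps: 31, 30, 31, 31 days — not constant. Every event is on the 18th of the month.
Pattern: the 18th of each month.
Next: October 2009 → October 18, 2009.
Next: November 2009 → November 18, 2009.
December 2009: December 18, 2009.
January 2010: January 18, 2010.
Next: February 2010 → February 18, 2010.
Next: March 2010 → March 18, 2010.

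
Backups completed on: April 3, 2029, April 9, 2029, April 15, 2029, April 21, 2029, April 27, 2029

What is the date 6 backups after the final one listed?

The spacing is 6, 6, 6, 6 days — always 6 days.
April 27, 2029 + 6 days = May 3, 2029.
May 3, 2029 + 6 days = May 9, 2029.
May 9, 2029 + 6 days = May 15, 2029.
May 15, 2029 + 6 days = May 21, 2029.
May 21, 2029 + 6 days = May 27, 2029.
May 27, 2029 + 6 days = June 2, 2029.

June 2, 2029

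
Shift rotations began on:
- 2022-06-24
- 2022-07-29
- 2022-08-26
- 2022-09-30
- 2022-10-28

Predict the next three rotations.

2022-11-25, 2022-12-30, 2023-01-27

Every date is a Friday; gaps 35, 28, 35, 28 days.
Each is the last Friday of its month (at least one falls on the 29th or later, ruling out '4th Friday').
November 2022 ends with Friday 2022-11-25.
Last Friday of December 2022: 2022-12-30.
January 2023 ends with Friday 2023-01-27.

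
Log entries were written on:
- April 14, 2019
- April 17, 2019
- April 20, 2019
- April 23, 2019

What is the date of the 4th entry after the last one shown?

May 5, 2019

Every event comes 3 days after the last (3, 3, 3).
April 23, 2019 + 3 days = April 26, 2019.
April 26, 2019 + 3 days = April 29, 2019.
April 29, 2019 + 3 days = May 2, 2019.
May 2, 2019 + 3 days = May 5, 2019.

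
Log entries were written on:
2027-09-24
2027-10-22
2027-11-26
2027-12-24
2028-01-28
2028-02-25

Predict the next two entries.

All dates are Fridays, 28, 35, 28, 35, 28 days apart.
Specifically, the 4th Friday of each month.
4th Friday of March 2028: 2028-03-24.
4th Friday of April 2028: 2028-04-28.

2028-03-24, 2028-04-28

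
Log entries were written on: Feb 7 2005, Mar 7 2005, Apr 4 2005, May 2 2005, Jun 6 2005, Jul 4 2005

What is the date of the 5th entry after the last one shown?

Dec 5 2005

These are Mondays at 28- or 35-day spacing (28, 28, 28, 35, 28).
The pattern: 1st Monday of the month.
1st Monday of August 2005: Aug 1 2005.
1st Monday of September 2005: Sep 5 2005.
1st Monday of October 2005: Oct 3 2005.
November 2005 — 1st Monday is Nov 7 2005.
1st Monday of December 2005: Dec 5 2005.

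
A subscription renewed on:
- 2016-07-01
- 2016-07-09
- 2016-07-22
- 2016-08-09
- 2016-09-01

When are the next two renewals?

Gaps: 8, 13, 18, 23 days — each gap is 5 larger than the previous one.
Next gap: 28 days. 2016-09-01 + 28 days = 2016-09-29.
Next gap: 33 days. 2016-09-29 + 33 days = 2016-11-01.

2016-09-29, 2016-11-01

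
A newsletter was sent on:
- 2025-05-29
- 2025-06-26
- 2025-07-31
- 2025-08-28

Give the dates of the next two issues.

2025-09-25, 2025-10-30

All Thursdays; the gaps (28, 35, 28) vary with month length.
This is the last Thursday of each month.
September 2025 ends with Thursday 2025-09-25.
October 2025 ends with Thursday 2025-10-30.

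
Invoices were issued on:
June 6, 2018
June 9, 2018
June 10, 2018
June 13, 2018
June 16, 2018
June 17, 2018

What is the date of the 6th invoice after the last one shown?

July 1, 2018

Gaps: 3, 1, 3, 3, 1 days — not constant, but cyclic with period 3.
The events fall on every Wednesday, Saturday and Sunday.
The following Wednesday is June 20, 2018.
Next Saturday: June 23, 2018.
The following Sunday is June 24, 2018.
The following Wednesday is June 27, 2018.
Next Saturday: June 30, 2018.
The following Sunday is July 1, 2018.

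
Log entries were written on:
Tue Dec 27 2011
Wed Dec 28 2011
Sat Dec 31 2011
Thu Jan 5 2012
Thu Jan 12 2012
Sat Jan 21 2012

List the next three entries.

Gaps: 1, 3, 5, 7, 9 days — each gap is 2 larger than the previous one.
Next gap: 11 days. Sat Jan 21 2012 + 11 days = Wed Feb 1 2012.
Next gap: 13 days. Wed Feb 1 2012 + 13 days = Tue Feb 14 2012.
Next gap: 15 days. Tue Feb 14 2012 + 15 days = Wed Feb 29 2012.

Wed Feb 1 2012, Tue Feb 14 2012, Wed Feb 29 2012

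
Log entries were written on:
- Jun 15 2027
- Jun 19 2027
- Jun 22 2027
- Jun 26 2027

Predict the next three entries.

Jun 29 2027, Jul 3 2027, Jul 6 2027

The gap pattern 4, 3, 4 repeats every 2 events.
These are the Tuesdays and Saturdays of each week.
Next Tuesday: Jun 29 2027.
The following Saturday is Jul 3 2027.
The following Tuesday is Jul 6 2027.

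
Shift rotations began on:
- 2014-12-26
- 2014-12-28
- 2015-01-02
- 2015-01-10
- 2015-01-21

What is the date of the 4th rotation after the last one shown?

Intervals are 2, 5, 8, 11 days — an arithmetic progression with common difference 3.
Next gap: 14 days. 2015-01-21 + 14 days = 2015-02-04.
Next gap: 17 days. 2015-02-04 + 17 days = 2015-02-21.
Next gap: 20 days. 2015-02-21 + 20 days = 2015-03-13.
Next gap: 23 days. 2015-03-13 + 23 days = 2015-04-05.

2015-04-05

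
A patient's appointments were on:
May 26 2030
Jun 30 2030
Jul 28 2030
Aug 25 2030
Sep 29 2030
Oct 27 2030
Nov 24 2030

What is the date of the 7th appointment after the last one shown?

Jun 29 2031

Every date is a Sunday; gaps 35, 28, 28, 35, 28, 28 days.
Each is the last Sunday of its month (at least one falls on the 29th or later, ruling out '4th Sunday').
December 2030 ends with Sunday Dec 29 2030.
Last Sunday of January 2031: Jan 26 2031.
Last Sunday of February 2031: Feb 23 2031.
Last Sunday of March 2031: Mar 30 2031.
Last Sunday of April 2031: Apr 27 2031.
Last Sunday of May 2031: May 25 2031.
Last Sunday of June 2031: Jun 29 2031.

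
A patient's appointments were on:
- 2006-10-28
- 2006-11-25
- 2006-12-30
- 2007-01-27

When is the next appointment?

Every date is a Saturday; gaps 28, 35, 28 days.
Each is the last Saturday of its month (at least one falls on the 29th or later, ruling out '4th Saturday').
Last Saturday of February 2007: 2007-02-24.

2007-02-24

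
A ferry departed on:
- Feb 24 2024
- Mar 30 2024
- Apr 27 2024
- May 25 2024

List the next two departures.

Every date is a Saturday; gaps 35, 28, 28 days.
Each is the last Saturday of its month (at least one falls on the 29th or later, ruling out '4th Saturday').
June 2024 ends with Saturday Jun 29 2024.
July 2024 ends with Saturday Jul 27 2024.

Jun 29 2024, Jul 27 2024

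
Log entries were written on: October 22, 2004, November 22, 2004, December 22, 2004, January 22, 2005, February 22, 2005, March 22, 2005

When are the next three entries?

Gaps: 31, 30, 31, 31, 28 days — not constant. Every event is on the 22nd of the month.
Pattern: the 22nd of each month.
April 2005: April 22, 2005.
May 2005: May 22, 2005.
June 2005: June 22, 2005.

April 22, 2005; May 22, 2005; June 22, 2005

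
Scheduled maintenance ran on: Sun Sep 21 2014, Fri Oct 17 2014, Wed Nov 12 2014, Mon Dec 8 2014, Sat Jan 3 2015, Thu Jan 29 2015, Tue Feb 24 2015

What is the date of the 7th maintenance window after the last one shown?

Gaps between consecutive events: 26, 26, 26, 26, 26, 26 days — a constant 26-day interval.
Tue Feb 24 2015 + 26 days = Sun Mar 22 2015.
Sun Mar 22 2015 + 26 days = Fri Apr 17 2015.
Fri Apr 17 2015 + 26 days = Wed May 13 2015.
Wed May 13 2015 + 26 days = Mon Jun 8 2015.
Mon Jun 8 2015 + 26 days = Sat Jul 4 2015.
Sat Jul 4 2015 + 26 days = Thu Jul 30 2015.
Thu Jul 30 2015 + 26 days = Tue Aug 25 2015.

Tue Aug 25 2015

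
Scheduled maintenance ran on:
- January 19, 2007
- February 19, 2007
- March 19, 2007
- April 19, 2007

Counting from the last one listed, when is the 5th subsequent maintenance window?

The day-of-month is always 19 (31, 28, 31 days between events).
So this recurs on the 19th of each month.
May 2007: May 19, 2007.
Next: June 2007 → June 19, 2007.
Next: July 2007 → July 19, 2007.
Next: August 2007 → August 19, 2007.
September 2007: September 19, 2007.

September 19, 2007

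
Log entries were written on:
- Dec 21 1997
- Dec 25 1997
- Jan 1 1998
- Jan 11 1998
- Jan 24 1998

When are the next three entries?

Gaps: 4, 7, 10, 13 days — each gap is 3 larger than the previous one.
Next gap: 16 days. Jan 24 1998 + 16 days = Feb 9 1998.
Next gap: 19 days. Feb 9 1998 + 19 days = Feb 28 1998.
Next gap: 22 days. Feb 28 1998 + 22 days = Mar 22 1998.

Feb 9 1998, Feb 28 1998, Mar 22 1998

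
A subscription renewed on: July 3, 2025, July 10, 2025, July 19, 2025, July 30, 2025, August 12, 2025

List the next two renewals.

Intervals are 7, 9, 11, 13 days — an arithmetic progression with common difference 2.
Next gap: 15 days. August 12, 2025 + 15 days = August 27, 2025.
Next gap: 17 days. August 27, 2025 + 17 days = September 13, 2025.

August 27, 2025; September 13, 2025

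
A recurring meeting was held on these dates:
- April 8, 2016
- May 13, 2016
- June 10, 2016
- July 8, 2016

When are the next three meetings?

Gaps: 35, 28, 28 days — a mix of 28 and 35. Every date is a Friday.
Each is the 2nd Friday of its month.
August 2016 — 2nd Friday is August 12, 2016.
September 2016 — 2nd Friday is September 9, 2016.
2nd Friday of October 2016: October 14, 2016.

August 12, 2016; September 9, 2016; October 14, 2016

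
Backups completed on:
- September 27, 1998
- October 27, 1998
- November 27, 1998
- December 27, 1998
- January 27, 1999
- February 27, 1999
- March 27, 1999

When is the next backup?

Each date is the 27th; the gaps (30, 31, 30, 31, 31, 28) track the month lengths.
The rule is the 27th of each month.
April 1999: April 27, 1999.

April 27, 1999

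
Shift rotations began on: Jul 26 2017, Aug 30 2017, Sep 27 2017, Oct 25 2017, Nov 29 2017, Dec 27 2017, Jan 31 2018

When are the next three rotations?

Feb 28 2018, Mar 28 2018, Apr 25 2018

All Wednesdays; the gaps (35, 28, 28, 35, 28, 35) vary with month length.
This is the last Wednesday of each month.
Last Wednesday of February 2018: Feb 28 2018.
Last Wednesday of March 2018: Mar 28 2018.
Last Wednesday of April 2018: Apr 25 2018.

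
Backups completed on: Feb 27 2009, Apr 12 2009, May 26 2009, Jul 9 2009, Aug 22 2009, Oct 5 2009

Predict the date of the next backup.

The spacing is 44, 44, 44, 44, 44 days — always 44 days.
Oct 5 2009 + 44 days = Nov 18 2009.

Nov 18 2009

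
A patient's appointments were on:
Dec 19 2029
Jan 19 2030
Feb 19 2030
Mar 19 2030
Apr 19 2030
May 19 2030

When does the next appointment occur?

Jun 19 2030

Each date is the 19th; the gaps (31, 31, 28, 31, 30) track the month lengths.
The rule is the 19th of each month.
Next: June 2030 → Jun 19 2030.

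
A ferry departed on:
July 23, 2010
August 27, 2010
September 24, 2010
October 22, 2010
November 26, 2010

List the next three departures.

These are Fridays at 28- or 35-day spacing (35, 28, 28, 35).
The pattern: 4th Friday of the month.
4th Friday of December 2010: December 24, 2010.
4th Friday of January 2011: January 28, 2011.
February 2011 — 4th Friday is February 25, 2011.

December 24, 2010; January 28, 2011; February 25, 2011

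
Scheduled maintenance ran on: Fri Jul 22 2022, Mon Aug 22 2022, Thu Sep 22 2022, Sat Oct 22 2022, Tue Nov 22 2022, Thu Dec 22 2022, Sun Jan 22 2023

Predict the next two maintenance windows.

Wed Feb 22 2023, Wed Mar 22 2023

Gaps: 31, 31, 30, 31, 30, 31 days — not constant. Every event is on the 22nd of the month.
Pattern: the 22nd of each month.
Next: February 2023 → Wed Feb 22 2023.
March 2023: Wed Mar 22 2023.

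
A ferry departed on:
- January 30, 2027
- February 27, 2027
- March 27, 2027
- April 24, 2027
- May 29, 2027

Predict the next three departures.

These are Saturdays with 28, 28, 28, 35-day gaps.
Each is the final Saturday of its month — January 30, 2027 is past the 28th, so '4th Saturday' doesn't fit.
Last Saturday of June 2027: June 26, 2027.
July 2027 ends with Saturday July 31, 2027.
August 2027 ends with Saturday August 28, 2027.

June 26, 2027; July 31, 2027; August 28, 2027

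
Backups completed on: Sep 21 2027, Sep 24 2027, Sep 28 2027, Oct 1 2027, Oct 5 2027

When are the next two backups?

Oct 8 2027, Oct 12 2027

Gaps: 3, 4, 3, 4 days — not constant, but cyclic with period 2.
The events fall on every Tuesday and Friday.
Next Friday: Oct 8 2027.
Next Tuesday: Oct 12 2027.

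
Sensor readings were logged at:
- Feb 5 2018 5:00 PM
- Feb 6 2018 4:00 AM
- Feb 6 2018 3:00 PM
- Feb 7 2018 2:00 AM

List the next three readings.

Gaps: 11, 11, 11 hours — each event is 11 hours after the previous one.
Feb 7 2018 2:00 AM + 11 h = Feb 7 2018 1:00 PM.
Feb 7 2018 1:00 PM + 11 h = Feb 8 2018 12:00 AM.
Feb 8 2018 12:00 AM + 11 h = Feb 8 2018 11:00 AM.

Feb 7 2018 1:00 PM, Feb 8 2018 12:00 AM, Feb 8 2018 11:00 AM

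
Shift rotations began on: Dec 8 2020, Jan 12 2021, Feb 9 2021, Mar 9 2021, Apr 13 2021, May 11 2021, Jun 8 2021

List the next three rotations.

Jul 13 2021, Aug 10 2021, Sep 14 2021

These are Tuesdays at 28- or 35-day spacing (35, 28, 28, 35, 28, 28).
The pattern: 2nd Tuesday of the month.
2nd Tuesday of July 2021: Jul 13 2021.
August 2021 — 2nd Tuesday is Aug 10 2021.
September 2021 — 2nd Tuesday is Sep 14 2021.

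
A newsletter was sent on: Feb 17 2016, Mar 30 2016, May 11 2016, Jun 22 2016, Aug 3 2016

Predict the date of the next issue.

The spacing is 42, 42, 42, 42 days — always 42 days.
Aug 3 2016 + 42 days = Sep 14 2016.

Sep 14 2016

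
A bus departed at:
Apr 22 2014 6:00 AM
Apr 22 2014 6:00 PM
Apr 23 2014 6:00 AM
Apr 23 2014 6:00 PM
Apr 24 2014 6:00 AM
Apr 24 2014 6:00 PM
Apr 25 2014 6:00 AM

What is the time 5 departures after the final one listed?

Apr 27 2014 6:00 PM

Spacing: 12, 12, 12, 12, 12, 12 h — constant 12 h.
Apr 25 2014 6:00 AM + 12 h = Apr 25 2014 6:00 PM.
Apr 25 2014 6:00 PM + 12 h = Apr 26 2014 6:00 AM.
Apr 26 2014 6:00 AM + 12 h = Apr 26 2014 6:00 PM.
Apr 26 2014 6:00 PM + 12 h = Apr 27 2014 6:00 AM.
Apr 27 2014 6:00 AM + 12 h = Apr 27 2014 6:00 PM.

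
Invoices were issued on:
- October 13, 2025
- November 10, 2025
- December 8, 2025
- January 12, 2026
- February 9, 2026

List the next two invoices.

All dates are Mondays, 28, 28, 35, 28 days apart.
Specifically, the 2nd Monday of each month.
2nd Monday of March 2026: March 9, 2026.
April 2026 — 2nd Monday is April 13, 2026.

March 9, 2026; April 13, 2026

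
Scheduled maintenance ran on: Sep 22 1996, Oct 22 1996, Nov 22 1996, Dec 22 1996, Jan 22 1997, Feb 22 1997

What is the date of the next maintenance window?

Gaps: 30, 31, 30, 31, 31 days — not constant. Every event is on the 22nd of the month.
Pattern: the 22nd of each month.
March 1997: Mar 22 1997.

Mar 22 1997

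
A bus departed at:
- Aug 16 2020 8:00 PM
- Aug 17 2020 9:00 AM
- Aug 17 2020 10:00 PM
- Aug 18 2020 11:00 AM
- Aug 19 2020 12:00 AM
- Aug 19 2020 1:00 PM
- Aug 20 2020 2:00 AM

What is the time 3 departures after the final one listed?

Aug 21 2020 5:00 PM

Gaps: 13, 13, 13, 13, 13, 13 hours — each event is 13 hours after the previous one.
Aug 20 2020 2:00 AM + 13 h = Aug 20 2020 3:00 PM.
Aug 20 2020 3:00 PM + 13 h = Aug 21 2020 4:00 AM.
Aug 21 2020 4:00 AM + 13 h = Aug 21 2020 5:00 PM.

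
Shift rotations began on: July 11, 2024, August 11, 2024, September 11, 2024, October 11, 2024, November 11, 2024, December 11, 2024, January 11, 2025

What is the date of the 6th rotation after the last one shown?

July 11, 2025

The day-of-month is always 11 (31, 31, 30, 31, 30, 31 days between events).
So this recurs on the 11th of each month.
February 2025: February 11, 2025.
Next: March 2025 → March 11, 2025.
April 2025: April 11, 2025.
May 2025: May 11, 2025.
Next: June 2025 → June 11, 2025.
Next: July 2025 → July 11, 2025.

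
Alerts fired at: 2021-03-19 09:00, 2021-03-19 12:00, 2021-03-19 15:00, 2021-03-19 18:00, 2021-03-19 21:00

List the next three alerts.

Gaps: 3, 3, 3, 3 hours — each event is 3 hours after the previous one.
2021-03-19 21:00 + 3 h = 2021-03-20 00:00.
2021-03-20 00:00 + 3 h = 2021-03-20 03:00.
2021-03-20 03:00 + 3 h = 2021-03-20 06:00.

2021-03-20 00:00, 2021-03-20 03:00, 2021-03-20 06:00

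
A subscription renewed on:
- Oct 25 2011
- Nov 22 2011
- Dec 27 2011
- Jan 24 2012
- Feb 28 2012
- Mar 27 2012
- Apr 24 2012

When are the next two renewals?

May 22 2012, Jun 26 2012

All dates are Tuesdays, 28, 35, 28, 35, 28, 28 days apart.
Specifically, the 4th Tuesday of each month.
May 2012 — 4th Tuesday is May 22 2012.
4th Tuesday of June 2012: Jun 26 2012.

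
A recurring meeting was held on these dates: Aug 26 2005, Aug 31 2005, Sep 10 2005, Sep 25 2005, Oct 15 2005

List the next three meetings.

Nov 9 2005, Dec 9 2005, Jan 13 2006

Intervals are 5, 10, 15, 20 days — an arithmetic progression with common difference 5.
Next gap: 25 days. Oct 15 2005 + 25 days = Nov 9 2005.
Next gap: 30 days. Nov 9 2005 + 30 days = Dec 9 2005.
Next gap: 35 days. Dec 9 2005 + 35 days = Jan 13 2006.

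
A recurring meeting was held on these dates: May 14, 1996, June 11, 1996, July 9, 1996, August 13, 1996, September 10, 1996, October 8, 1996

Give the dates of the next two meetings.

All dates are Tuesdays, 28, 28, 35, 28, 28 days apart.
Specifically, the 2nd Tuesday of each month.
November 1996 — 2nd Tuesday is November 12, 1996.
December 1996 — 2nd Tuesday is December 10, 1996.

November 12, 1996; December 10, 1996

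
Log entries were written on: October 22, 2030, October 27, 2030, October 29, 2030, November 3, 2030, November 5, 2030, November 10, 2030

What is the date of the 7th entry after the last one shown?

December 3, 2030

The gap pattern 5, 2, 5, 2, 5 repeats every 2 events.
These are the Tuesdays and Sundays of each week.
The following Tuesday is November 12, 2030.
The following Sunday is November 17, 2030.
Next Tuesday: November 19, 2030.
The following Sunday is November 24, 2030.
The following Tuesday is November 26, 2030.
The following Sunday is December 1, 2030.
The following Tuesday is December 3, 2030.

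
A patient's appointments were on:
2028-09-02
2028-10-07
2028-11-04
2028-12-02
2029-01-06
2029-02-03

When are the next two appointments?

2029-03-03, 2029-04-07

These are Saturdays at 28- or 35-day spacing (35, 28, 28, 35, 28).
The pattern: 1st Saturday of the month.
1st Saturday of March 2029: 2029-03-03.
1st Saturday of April 2029: 2029-04-07.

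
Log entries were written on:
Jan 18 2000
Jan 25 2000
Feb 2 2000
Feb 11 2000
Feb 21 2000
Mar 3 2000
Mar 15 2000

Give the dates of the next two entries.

Mar 28 2000, Apr 11 2000

Intervals are 7, 8, 9, 10, 11, 12 days — an arithmetic progression with common difference 1.
Next gap: 13 days. Mar 15 2000 + 13 days = Mar 28 2000.
Next gap: 14 days. Mar 28 2000 + 14 days = Apr 11 2000.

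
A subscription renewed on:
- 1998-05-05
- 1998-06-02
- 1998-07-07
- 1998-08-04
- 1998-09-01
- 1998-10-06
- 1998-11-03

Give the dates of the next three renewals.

1998-12-01, 1999-01-05, 1999-02-02

All dates are Tuesdays, 28, 35, 28, 28, 35, 28 days apart.
Specifically, the 1st Tuesday of each month.
1st Tuesday of December 1998: 1998-12-01.
January 1999 — 1st Tuesday is 1999-01-05.
February 1999 — 1st Tuesday is 1999-02-02.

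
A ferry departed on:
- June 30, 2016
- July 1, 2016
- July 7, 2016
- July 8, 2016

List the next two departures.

Gaps: 1, 6, 1 days — not constant, but cyclic with period 2.
The events fall on every Thursday and Friday.
Next Thursday: July 14, 2016.
Next Friday: July 15, 2016.

July 14, 2016; July 15, 2016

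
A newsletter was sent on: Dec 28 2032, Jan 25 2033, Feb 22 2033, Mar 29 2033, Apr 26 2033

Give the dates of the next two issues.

All Tuesdays; the gaps (28, 28, 35, 28) vary with month length.
This is the last Tuesday of each month.
Last Tuesday of May 2033: May 31 2033.
Last Tuesday of June 2033: Jun 28 2033.

May 31 2033, Jun 28 2033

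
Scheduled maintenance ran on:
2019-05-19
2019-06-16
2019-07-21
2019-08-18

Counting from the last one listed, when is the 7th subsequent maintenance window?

All dates are Sundays, 28, 35, 28 days apart.
Specifically, the 3rd Sunday of each month.
September 2019 — 3rd Sunday is 2019-09-15.
October 2019 — 3rd Sunday is 2019-10-20.
November 2019 — 3rd Sunday is 2019-11-17.
3rd Sunday of December 2019: 2019-12-15.
3rd Sunday of January 2020: 2020-01-19.
February 2020 — 3rd Sunday is 2020-02-16.
3rd Sunday of March 2020: 2020-03-15.

2020-03-15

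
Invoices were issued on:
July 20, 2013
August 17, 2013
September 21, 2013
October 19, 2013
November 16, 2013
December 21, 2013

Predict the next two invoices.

All dates are Saturdays, 28, 35, 28, 28, 35 days apart.
Specifically, the 3rd Saturday of each month.
January 2014 — 3rd Saturday is January 18, 2014.
3rd Saturday of February 2014: February 15, 2014.

January 18, 2014; February 15, 2014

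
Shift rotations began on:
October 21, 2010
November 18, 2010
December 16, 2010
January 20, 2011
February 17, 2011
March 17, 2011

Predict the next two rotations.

April 21, 2011; May 19, 2011

All dates are Thursdays, 28, 28, 35, 28, 28 days apart.
Specifically, the 3rd Thursday of each month.
3rd Thursday of April 2011: April 21, 2011.
May 2011 — 3rd Thursday is May 19, 2011.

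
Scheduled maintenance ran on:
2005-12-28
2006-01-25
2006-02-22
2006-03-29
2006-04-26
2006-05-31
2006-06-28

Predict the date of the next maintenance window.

2006-07-26

All Wednesdays; the gaps (28, 28, 35, 28, 35, 28) vary with month length.
This is the last Wednesday of each month.
Last Wednesday of July 2006: 2006-07-26.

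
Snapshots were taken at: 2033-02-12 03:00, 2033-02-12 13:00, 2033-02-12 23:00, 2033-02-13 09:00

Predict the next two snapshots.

2033-02-13 19:00, 2033-02-14 05:00

Spacing: 10, 10, 10 h — constant 10 h.
2033-02-13 09:00 + 10 h = 2033-02-13 19:00.
2033-02-13 19:00 + 10 h = 2033-02-14 05:00.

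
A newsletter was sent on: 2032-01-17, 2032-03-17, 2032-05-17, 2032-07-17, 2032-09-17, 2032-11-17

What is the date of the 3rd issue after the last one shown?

Gaps: 60, 61, 61, 62, 61 days — not constant. Every event is on the 17th of the month.
Pattern: the 17th of every 2 months.
January 2033: 2033-01-17.
Next: March 2033 → 2033-03-17.
Next: May 2033 → 2033-05-17.

2033-05-17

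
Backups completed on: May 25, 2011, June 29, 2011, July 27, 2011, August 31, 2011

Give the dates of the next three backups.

These are Wednesdays with 35, 28, 35-day gaps.
Each is the final Wednesday of its month — June 29, 2011 is past the 28th, so '4th Wednesday' doesn't fit.
Last Wednesday of September 2011: September 28, 2011.
October 2011 ends with Wednesday October 26, 2011.
Last Wednesday of November 2011: November 30, 2011.

September 28, 2011; October 26, 2011; November 30, 2011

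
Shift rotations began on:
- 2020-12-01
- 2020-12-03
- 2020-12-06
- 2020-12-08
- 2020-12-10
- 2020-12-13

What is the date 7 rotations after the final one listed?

The gap pattern 2, 3, 2, 2, 3 repeats every 3 events.
These are the Tuesdays, Thursdays and Sundays of each week.
Next Tuesday: 2020-12-15.
The following Thursday is 2020-12-17.
Next Sunday: 2020-12-20.
Next Tuesday: 2020-12-22.
The following Thursday is 2020-12-24.
Next Sunday: 2020-12-27.
The following Tuesday is 2020-12-29.

2020-12-29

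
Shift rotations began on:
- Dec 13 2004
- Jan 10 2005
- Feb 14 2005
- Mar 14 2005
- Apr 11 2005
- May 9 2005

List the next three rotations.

Jun 13 2005, Jul 11 2005, Aug 8 2005

Gaps: 28, 35, 28, 28, 28 days — a mix of 28 and 35. Every date is a Monday.
Each is the 2nd Monday of its month.
June 2005 — 2nd Monday is Jun 13 2005.
2nd Monday of July 2005: Jul 11 2005.
2nd Monday of August 2005: Aug 8 2005.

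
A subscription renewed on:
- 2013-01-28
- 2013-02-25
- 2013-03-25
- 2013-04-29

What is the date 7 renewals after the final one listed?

These are Mondays with 28, 28, 35-day gaps.
Each is the final Monday of its month — 2013-04-29 is past the 28th, so '4th Monday' doesn't fit.
Last Monday of May 2013: 2013-05-27.
June 2013 ends with Monday 2013-06-24.
Last Monday of July 2013: 2013-07-29.
Last Monday of August 2013: 2013-08-26.
Last Monday of September 2013: 2013-09-30.
October 2013 ends with Monday 2013-10-28.
November 2013 ends with Monday 2013-11-25.

2013-11-25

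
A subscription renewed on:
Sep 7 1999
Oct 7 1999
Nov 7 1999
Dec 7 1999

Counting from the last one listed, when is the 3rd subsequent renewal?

Gaps: 30, 31, 30 days — not constant. Every event is on the 7th of the month.
Pattern: the 7th of each month.
Next: January 2000 → Jan 7 2000.
Next: February 2000 → Feb 7 2000.
Next: March 2000 → Mar 7 2000.

Mar 7 2000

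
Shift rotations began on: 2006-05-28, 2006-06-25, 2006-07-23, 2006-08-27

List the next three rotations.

2006-09-24, 2006-10-22, 2006-11-26

Gaps: 28, 28, 35 days — a mix of 28 and 35. Every date is a Sunday.
Each is the 4th Sunday of its month.
September 2006 — 4th Sunday is 2006-09-24.
October 2006 — 4th Sunday is 2006-10-22.
4th Sunday of November 2006: 2006-11-26.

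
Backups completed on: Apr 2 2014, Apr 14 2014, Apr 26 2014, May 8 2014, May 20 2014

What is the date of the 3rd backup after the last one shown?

Jun 25 2014

Gaps between consecutive events: 12, 12, 12, 12 days — a constant 12-day interval.
May 20 2014 + 12 days = Jun 1 2014.
Jun 1 2014 + 12 days = Jun 13 2014.
Jun 13 2014 + 12 days = Jun 25 2014.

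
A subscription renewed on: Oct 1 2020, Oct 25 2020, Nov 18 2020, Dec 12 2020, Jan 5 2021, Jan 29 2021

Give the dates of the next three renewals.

Feb 22 2021, Mar 18 2021, Apr 11 2021

Gaps between consecutive events: 24, 24, 24, 24, 24 days — a constant 24-day interval.
Jan 29 2021 + 24 days = Feb 22 2021.
Feb 22 2021 + 24 days = Mar 18 2021.
Mar 18 2021 + 24 days = Apr 11 2021.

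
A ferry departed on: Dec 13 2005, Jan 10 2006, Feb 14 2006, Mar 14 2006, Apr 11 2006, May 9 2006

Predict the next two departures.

Jun 13 2006, Jul 11 2006

These are Tuesdays at 28- or 35-day spacing (28, 35, 28, 28, 28).
The pattern: 2nd Tuesday of the month.
June 2006 — 2nd Tuesday is Jun 13 2006.
July 2006 — 2nd Tuesday is Jul 11 2006.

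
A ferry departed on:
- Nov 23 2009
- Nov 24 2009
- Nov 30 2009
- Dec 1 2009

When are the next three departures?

Dec 7 2009, Dec 8 2009, Dec 14 2009

The gap pattern 1, 6, 1 repeats every 2 events.
These are the Mondays and Tuesdays of each week.
The following Monday is Dec 7 2009.
The following Tuesday is Dec 8 2009.
Next Monday: Dec 14 2009.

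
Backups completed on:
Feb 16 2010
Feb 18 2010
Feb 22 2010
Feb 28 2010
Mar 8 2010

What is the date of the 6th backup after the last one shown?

Jun 6 2010

The spacing grows by 2 each time: 2, 4, 6, 8 days.
Next gap: 10 days. Mar 8 2010 + 10 days = Mar 18 2010.
Next gap: 12 days. Mar 18 2010 + 12 days = Mar 30 2010.
Next gap: 14 days. Mar 30 2010 + 14 days = Apr 13 2010.
Next gap: 16 days. Apr 13 2010 + 16 days = Apr 29 2010.
Next gap: 18 days. Apr 29 2010 + 18 days = May 17 2010.
Next gap: 20 days. May 17 2010 + 20 days = Jun 6 2010.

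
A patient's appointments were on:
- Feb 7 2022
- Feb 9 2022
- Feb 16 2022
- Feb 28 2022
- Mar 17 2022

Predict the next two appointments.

The spacing grows by 5 each time: 2, 7, 12, 17 days.
Next gap: 22 days. Mar 17 2022 + 22 days = Apr 8 2022.
Next gap: 27 days. Apr 8 2022 + 27 days = May 5 2022.

Apr 8 2022, May 5 2022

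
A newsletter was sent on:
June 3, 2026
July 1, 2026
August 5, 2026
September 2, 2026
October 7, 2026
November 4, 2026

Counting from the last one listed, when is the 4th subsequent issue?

March 3, 2027

Gaps: 28, 35, 28, 35, 28 days — a mix of 28 and 35. Every date is a Wednesday.
Each is the 1st Wednesday of its month.
1st Wednesday of December 2026: December 2, 2026.
1st Wednesday of January 2027: January 6, 2027.
1st Wednesday of February 2027: February 3, 2027.
1st Wednesday of March 2027: March 3, 2027.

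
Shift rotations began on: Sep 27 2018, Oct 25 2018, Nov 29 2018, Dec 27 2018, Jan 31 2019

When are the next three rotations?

All Thursdays; the gaps (28, 35, 28, 35) vary with month length.
This is the last Thursday of each month.
February 2019 ends with Thursday Feb 28 2019.
Last Thursday of March 2019: Mar 28 2019.
April 2019 ends with Thursday Apr 25 2019.

Feb 28 2019, Mar 28 2019, Apr 25 2019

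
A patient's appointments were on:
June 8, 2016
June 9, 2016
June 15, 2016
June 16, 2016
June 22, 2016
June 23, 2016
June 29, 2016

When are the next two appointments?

June 30, 2016; July 6, 2016

Every event lands on a Wednesday or Thursday (gaps cycle 1, 6, 1, 6, 1, 6).
So the schedule is: every Wednesday and Thursday.
Next Thursday: June 30, 2016.
The following Wednesday is July 6, 2016.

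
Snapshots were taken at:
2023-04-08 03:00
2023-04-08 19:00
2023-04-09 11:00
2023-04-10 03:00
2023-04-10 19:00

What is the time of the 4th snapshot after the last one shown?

2023-04-13 11:00

Spacing: 16, 16, 16, 16 h — constant 16 h.
2023-04-10 19:00 + 16 h = 2023-04-11 11:00.
2023-04-11 11:00 + 16 h = 2023-04-12 03:00.
2023-04-12 03:00 + 16 h = 2023-04-12 19:00.
2023-04-12 19:00 + 16 h = 2023-04-13 11:00.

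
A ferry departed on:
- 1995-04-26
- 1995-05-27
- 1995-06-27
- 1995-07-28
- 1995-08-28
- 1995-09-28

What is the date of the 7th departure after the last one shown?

1996-05-02

Gaps between consecutive events: 31, 31, 31, 31, 31 days — a constant 31-day interval.
1995-09-28 + 31 days = 1995-10-29.
1995-10-29 + 31 days = 1995-11-29.
1995-11-29 + 31 days = 1995-12-30.
1995-12-30 + 31 days = 1996-01-30.
1996-01-30 + 31 days = 1996-03-01.
1996-03-01 + 31 days = 1996-04-01.
1996-04-01 + 31 days = 1996-05-02.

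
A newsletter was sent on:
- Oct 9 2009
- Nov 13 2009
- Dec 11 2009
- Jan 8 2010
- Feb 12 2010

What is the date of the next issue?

Mar 12 2010

All dates are Fridays, 35, 28, 28, 35 days apart.
Specifically, the 2nd Friday of each month.
2nd Friday of March 2010: Mar 12 2010.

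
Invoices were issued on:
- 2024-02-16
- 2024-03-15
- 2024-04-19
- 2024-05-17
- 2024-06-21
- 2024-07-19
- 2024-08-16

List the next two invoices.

These are Fridays at 28- or 35-day spacing (28, 35, 28, 35, 28, 28).
The pattern: 3rd Friday of the month.
September 2024 — 3rd Friday is 2024-09-20.
3rd Friday of October 2024: 2024-10-18.

2024-09-20, 2024-10-18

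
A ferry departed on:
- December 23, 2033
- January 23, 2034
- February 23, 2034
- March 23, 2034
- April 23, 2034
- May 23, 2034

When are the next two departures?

June 23, 2034; July 23, 2034

The day-of-month is always 23 (31, 31, 28, 31, 30 days between events).
So this recurs on the 23rd of each month.
Next: June 2034 → June 23, 2034.
July 2034: July 23, 2034.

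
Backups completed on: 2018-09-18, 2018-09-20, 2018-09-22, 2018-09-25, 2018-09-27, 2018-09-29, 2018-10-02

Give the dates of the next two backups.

2018-10-04, 2018-10-06

Gaps: 2, 2, 3, 2, 2, 3 days — not constant, but cyclic with period 3.
The events fall on every Tuesday, Thursday and Saturday.
The following Thursday is 2018-10-04.
The following Saturday is 2018-10-06.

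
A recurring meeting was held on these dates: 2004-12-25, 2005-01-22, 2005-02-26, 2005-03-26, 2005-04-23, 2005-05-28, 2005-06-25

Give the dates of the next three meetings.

All dates are Saturdays, 28, 35, 28, 28, 35, 28 days apart.
Specifically, the 4th Saturday of each month.
July 2005 — 4th Saturday is 2005-07-23.
August 2005 — 4th Saturday is 2005-08-27.
4th Saturday of September 2005: 2005-09-24.

2005-07-23, 2005-08-27, 2005-09-24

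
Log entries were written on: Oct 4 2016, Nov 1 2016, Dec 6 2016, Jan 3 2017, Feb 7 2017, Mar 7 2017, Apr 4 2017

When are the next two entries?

Gaps: 28, 35, 28, 35, 28, 28 days — a mix of 28 and 35. Every date is a Tuesday.
Each is the 1st Tuesday of its month.
May 2017 — 1st Tuesday is May 2 2017.
1st Tuesday of June 2017: Jun 6 2017.

May 2 2017, Jun 6 2017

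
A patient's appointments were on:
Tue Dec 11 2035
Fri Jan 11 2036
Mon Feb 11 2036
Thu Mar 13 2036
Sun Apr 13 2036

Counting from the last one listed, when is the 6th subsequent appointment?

Thu Oct 16 2036

Every event comes 31 days after the last (31, 31, 31, 31).
Sun Apr 13 2036 + 31 days = Wed May 14 2036.
Wed May 14 2036 + 31 days = Sat Jun 14 2036.
Sat Jun 14 2036 + 31 days = Tue Jul 15 2036.
Tue Jul 15 2036 + 31 days = Fri Aug 15 2036.
Fri Aug 15 2036 + 31 days = Mon Sep 15 2036.
Mon Sep 15 2036 + 31 days = Thu Oct 16 2036.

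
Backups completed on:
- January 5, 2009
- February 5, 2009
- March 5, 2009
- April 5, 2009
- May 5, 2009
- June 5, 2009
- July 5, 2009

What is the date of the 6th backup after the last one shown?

January 5, 2010

Each date is the 5th; the gaps (31, 28, 31, 30, 31, 30) track the month lengths.
The rule is the 5th of each month.
Next: August 2009 → August 5, 2009.
Next: September 2009 → September 5, 2009.
Next: October 2009 → October 5, 2009.
Next: November 2009 → November 5, 2009.
December 2009: December 5, 2009.
January 2010: January 5, 2010.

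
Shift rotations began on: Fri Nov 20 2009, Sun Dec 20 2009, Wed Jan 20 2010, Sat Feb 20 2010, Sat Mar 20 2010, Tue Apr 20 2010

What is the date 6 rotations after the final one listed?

Wed Oct 20 2010

The day-of-month is always 20 (30, 31, 31, 28, 31 days between events).
So this recurs on the 20th of each month.
Next: May 2010 → Thu May 20 2010.
Next: June 2010 → Sun Jun 20 2010.
Next: July 2010 → Tue Jul 20 2010.
August 2010: Fri Aug 20 2010.
Next: September 2010 → Mon Sep 20 2010.
Next: October 2010 → Wed Oct 20 2010.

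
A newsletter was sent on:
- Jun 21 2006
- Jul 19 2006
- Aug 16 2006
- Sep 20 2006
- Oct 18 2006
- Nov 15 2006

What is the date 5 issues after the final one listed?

Gaps: 28, 28, 35, 28, 28 days — a mix of 28 and 35. Every date is a Wednesday.
Each is the 3rd Wednesday of its month.
3rd Wednesday of December 2006: Dec 20 2006.
3rd Wednesday of January 2007: Jan 17 2007.
February 2007 — 3rd Wednesday is Feb 21 2007.
March 2007 — 3rd Wednesday is Mar 21 2007.
3rd Wednesday of April 2007: Apr 18 2007.

Apr 18 2007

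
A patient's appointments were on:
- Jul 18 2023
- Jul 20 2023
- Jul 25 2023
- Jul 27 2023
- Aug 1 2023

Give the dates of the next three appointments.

Gaps: 2, 5, 2, 5 days — not constant, but cyclic with period 2.
The events fall on every Tuesday and Thursday.
The following Thursday is Aug 3 2023.
Next Tuesday: Aug 8 2023.
Next Thursday: Aug 10 2023.

Aug 3 2023, Aug 8 2023, Aug 10 2023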